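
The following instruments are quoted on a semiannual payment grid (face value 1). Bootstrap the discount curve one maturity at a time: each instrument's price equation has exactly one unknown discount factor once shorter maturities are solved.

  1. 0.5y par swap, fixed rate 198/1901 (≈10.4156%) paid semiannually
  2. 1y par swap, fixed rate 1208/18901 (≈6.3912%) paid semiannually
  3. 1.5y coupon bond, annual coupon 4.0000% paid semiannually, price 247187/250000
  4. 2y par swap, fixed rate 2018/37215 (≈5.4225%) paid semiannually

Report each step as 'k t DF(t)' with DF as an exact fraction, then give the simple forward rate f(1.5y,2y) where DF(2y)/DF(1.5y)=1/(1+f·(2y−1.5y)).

step 1 [0.5y] swap r/2=99/1901: DF=(1 − 99/1901·(0))/(1+99/1901) = 1901/2000 ≈ 0.950500
step 2 [1y] swap r/2=604/18901: DF=(1 − 604/18901·(0.950500))/(1+604/18901) = 2349/2500 ≈ 0.939600
step 3 [1.5y] bond c/2=1/50: DF=(247187/250000 − 1/50·(0.950500+0.939600))/(1+1/50) = 9323/10000 ≈ 0.932300
step 4 [2y] swap r/2=1009/37215: DF=(1 − 1009/37215·(0.950500+0.939600+0.932300))/(1+1009/37215) = 8991/10000 ≈ 0.899100

1 1/2 1901/2000
2 1 2349/2500
3 3/2 9323/10000
4 2 8991/10000
f(1.5y,2y) = ((9323/10000)/(8991/10000) − 1)/(1/2) = 664/8991 ≈ 7.3852%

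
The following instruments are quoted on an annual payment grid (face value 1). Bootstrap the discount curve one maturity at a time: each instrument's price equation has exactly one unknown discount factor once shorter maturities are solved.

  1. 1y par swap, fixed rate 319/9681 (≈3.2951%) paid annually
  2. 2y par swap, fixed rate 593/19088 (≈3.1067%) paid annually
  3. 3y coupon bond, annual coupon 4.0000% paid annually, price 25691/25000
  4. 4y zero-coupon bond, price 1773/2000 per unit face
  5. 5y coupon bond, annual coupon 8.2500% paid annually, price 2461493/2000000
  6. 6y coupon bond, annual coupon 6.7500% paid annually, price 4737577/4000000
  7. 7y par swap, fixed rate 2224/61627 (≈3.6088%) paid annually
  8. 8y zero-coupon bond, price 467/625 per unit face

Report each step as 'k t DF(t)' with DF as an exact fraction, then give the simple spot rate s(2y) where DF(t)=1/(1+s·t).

step 1 [1y] swap r/1=319/9681: DF=(1 − 319/9681·(0))/(1+319/9681) = 9681/10000 ≈ 0.968100
step 2 [2y] swap r/1=593/19088: DF=(1 − 593/19088·(0.968100))/(1+593/19088) = 9407/10000 ≈ 0.940700
step 3 [3y] bond c/1=1/25: DF=(25691/25000 − 1/25·(0.968100+0.940700))/(1+1/25) = 9147/10000 ≈ 0.914700
step 4 [4y] zero: DF = P = 1773/2000 ≈ 0.886500
step 5 [5y] bond c/1=33/400: DF=(2461493/2000000 − 33/400·(0.968100+0.940700+0.914700+0.886500))/(1+33/400) = 4271/5000 ≈ 0.854200
step 6 [6y] bond c/1=27/400: DF=(4737577/4000000 − 27/400·(0.968100+0.940700+0.914700+0.886500+0.854200))/(1+27/400) = 8209/10000 ≈ 0.820900
step 7 [7y] swap r/1=2224/61627: DF=(1 − 2224/61627·(0.968100+0.940700+0.914700+0.886500+0.854200+0.820900))/(1+2224/61627) = 486/625 ≈ 0.777600
step 8 [8y] zero: DF = P = 467/625 ≈ 0.747200

1 1 9681/10000
2 2 9407/10000
3 3 9147/10000
4 4 1773/2000
5 5 4271/5000
6 6 8209/10000
7 7 486/625
8 8 467/625
s(2y) = (1/(9407/10000) − 1)/(2) = 593/18814 ≈ 3.1519%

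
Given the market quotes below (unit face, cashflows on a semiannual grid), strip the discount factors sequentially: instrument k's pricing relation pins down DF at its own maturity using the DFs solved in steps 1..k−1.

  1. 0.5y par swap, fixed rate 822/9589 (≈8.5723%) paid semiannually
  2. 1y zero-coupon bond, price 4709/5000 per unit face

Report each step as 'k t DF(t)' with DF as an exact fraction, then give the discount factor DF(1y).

1 1/2 9589/10000
2 1 4709/5000
DF(1y) = 4709/5000 ≈ 0.941800

step 1 [0.5y] swap r/2=411/9589: DF=(1 − 411/9589·(0))/(1+411/9589) = 9589/10000 ≈ 0.958900
step 2 [1y] zero: DF = P = 4709/5000 ≈ 0.941800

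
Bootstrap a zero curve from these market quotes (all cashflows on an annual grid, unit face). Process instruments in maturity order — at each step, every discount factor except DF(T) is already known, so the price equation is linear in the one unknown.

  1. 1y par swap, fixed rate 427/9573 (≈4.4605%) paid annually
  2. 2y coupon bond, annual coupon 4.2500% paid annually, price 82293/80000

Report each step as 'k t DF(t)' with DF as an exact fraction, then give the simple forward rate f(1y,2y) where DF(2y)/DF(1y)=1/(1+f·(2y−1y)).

1 1 9573/10000
2 2 9477/10000
f(1y,2y) = ((9573/10000)/(9477/10000) − 1)/(1) = 32/3159 ≈ 1.0130%

step 1 [1y] swap r/1=427/9573: DF=(1 − 427/9573·(0))/(1+427/9573) = 9573/10000 ≈ 0.957300
step 2 [2y] bond c/1=17/400: DF=(82293/80000 − 17/400·(0.957300))/(1+17/400) = 9477/10000 ≈ 0.947700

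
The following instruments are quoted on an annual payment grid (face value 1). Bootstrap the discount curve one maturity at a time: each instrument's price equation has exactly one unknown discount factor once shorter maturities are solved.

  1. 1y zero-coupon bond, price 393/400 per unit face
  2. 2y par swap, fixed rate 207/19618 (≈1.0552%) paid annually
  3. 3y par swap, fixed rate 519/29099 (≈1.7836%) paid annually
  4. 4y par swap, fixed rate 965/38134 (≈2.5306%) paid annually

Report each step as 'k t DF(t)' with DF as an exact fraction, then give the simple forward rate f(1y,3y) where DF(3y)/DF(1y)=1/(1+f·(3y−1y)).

1 1 393/400
2 2 9793/10000
3 3 9481/10000
4 4 1807/2000
f(1y,3y) = ((393/400)/(9481/10000) − 1)/(2) = 172/9481 ≈ 1.8142%

step 1 [1y] zero: DF = P = 393/400 ≈ 0.982500
step 2 [2y] swap r/1=207/19618: DF=(1 − 207/19618·(0.982500))/(1+207/19618) = 9793/10000 ≈ 0.979300
step 3 [3y] swap r/1=519/29099: DF=(1 − 519/29099·(0.982500+0.979300))/(1+519/29099) = 9481/10000 ≈ 0.948100
step 4 [4y] swap r/1=965/38134: DF=(1 − 965/38134·(0.982500+0.979300+0.948100))/(1+965/38134) = 1807/2000 ≈ 0.903500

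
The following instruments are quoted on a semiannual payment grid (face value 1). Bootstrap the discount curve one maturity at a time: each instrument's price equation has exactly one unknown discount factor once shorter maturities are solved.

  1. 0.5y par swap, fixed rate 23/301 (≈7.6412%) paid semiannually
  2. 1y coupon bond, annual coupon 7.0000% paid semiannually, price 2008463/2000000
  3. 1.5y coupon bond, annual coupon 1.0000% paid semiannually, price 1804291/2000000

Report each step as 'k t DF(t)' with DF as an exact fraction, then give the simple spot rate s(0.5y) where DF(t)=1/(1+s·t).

1 1/2 602/625
2 1 9377/10000
3 3/2 4441/5000
s(0.5y) = (1/(602/625) − 1)/(1/2) = 23/301 ≈ 7.6412%

step 1 [0.5y] swap r/2=23/602: DF=(1 − 23/602·(0))/(1+23/602) = 602/625 ≈ 0.963200
step 2 [1y] bond c/2=7/200: DF=(2008463/2000000 − 7/200·(0.963200))/(1+7/200) = 9377/10000 ≈ 0.937700
step 3 [1.5y] bond c/2=1/200: DF=(1804291/2000000 − 1/200·(0.963200+0.937700))/(1+1/200) = 4441/5000 ≈ 0.888200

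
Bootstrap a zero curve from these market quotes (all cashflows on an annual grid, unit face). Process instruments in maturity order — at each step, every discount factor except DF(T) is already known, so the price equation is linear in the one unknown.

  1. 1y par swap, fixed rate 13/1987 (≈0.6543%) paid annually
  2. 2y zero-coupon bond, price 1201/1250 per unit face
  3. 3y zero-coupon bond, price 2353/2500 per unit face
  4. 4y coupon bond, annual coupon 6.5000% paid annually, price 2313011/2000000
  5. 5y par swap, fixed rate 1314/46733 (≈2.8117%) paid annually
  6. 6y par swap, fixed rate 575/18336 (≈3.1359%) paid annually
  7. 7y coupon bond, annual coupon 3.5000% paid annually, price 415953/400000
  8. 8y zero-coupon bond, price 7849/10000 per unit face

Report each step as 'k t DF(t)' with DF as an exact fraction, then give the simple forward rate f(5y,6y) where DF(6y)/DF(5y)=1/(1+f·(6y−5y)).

step 1 [1y] swap r/1=13/1987: DF=(1 − 13/1987·(0))/(1+13/1987) = 1987/2000 ≈ 0.993500
step 2 [2y] zero: DF = P = 1201/1250 ≈ 0.960800
step 3 [3y] zero: DF = P = 2353/2500 ≈ 0.941200
step 4 [4y] bond c/1=13/200: DF=(2313011/2000000 − 13/200·(0.993500+0.960800+0.941200))/(1+13/200) = 2273/2500 ≈ 0.909200
step 5 [5y] swap r/1=1314/46733: DF=(1 − 1314/46733·(0.993500+0.960800+0.941200+0.909200))/(1+1314/46733) = 4343/5000 ≈ 0.868600
step 6 [6y] swap r/1=575/18336: DF=(1 − 575/18336·(0.993500+0.960800+0.941200+0.909200+0.868600))/(1+575/18336) = 331/400 ≈ 0.827500
step 7 [7y] bond c/1=7/200: DF=(415953/400000 − 7/200·(0.993500+0.960800+0.941200+0.909200+0.868600+0.827500))/(1+7/200) = 8187/10000 ≈ 0.818700
step 8 [8y] zero: DF = P = 7849/10000 ≈ 0.784900

1 1 1987/2000
2 2 1201/1250
3 3 2353/2500
4 4 2273/2500
5 5 4343/5000
6 6 331/400
7 7 8187/10000
8 8 7849/10000
f(5y,6y) = ((4343/5000)/(331/400) − 1)/(1) = 411/8275 ≈ 4.9668%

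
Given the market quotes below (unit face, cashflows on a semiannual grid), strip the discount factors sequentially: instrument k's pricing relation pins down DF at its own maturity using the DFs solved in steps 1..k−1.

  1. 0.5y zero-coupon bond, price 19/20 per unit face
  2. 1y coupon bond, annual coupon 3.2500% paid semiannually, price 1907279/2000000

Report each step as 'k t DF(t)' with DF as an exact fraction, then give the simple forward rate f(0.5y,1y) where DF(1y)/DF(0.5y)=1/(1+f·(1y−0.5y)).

1 1/2 19/20
2 1 577/625
f(0.5y,1y) = ((19/20)/(577/625) − 1)/(1/2) = 67/1154 ≈ 5.8059%

step 1 [0.5y] zero: DF = P = 19/20 ≈ 0.950000
step 2 [1y] bond c/2=13/800: DF=(1907279/2000000 − 13/800·(0.950000))/(1+13/800) = 577/625 ≈ 0.923200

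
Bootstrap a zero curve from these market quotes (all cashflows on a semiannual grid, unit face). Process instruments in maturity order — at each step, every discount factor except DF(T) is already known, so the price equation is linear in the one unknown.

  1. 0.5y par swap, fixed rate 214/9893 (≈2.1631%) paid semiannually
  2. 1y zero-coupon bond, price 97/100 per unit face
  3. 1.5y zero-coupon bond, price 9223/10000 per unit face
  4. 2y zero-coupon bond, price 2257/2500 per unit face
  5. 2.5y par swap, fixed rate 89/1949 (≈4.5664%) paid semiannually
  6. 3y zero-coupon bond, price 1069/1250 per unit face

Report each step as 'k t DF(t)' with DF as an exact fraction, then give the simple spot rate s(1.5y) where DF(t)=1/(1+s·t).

1 1/2 9893/10000
2 1 97/100
3 3/2 9223/10000
4 2 2257/2500
5 5/2 2233/2500
6 3 1069/1250
s(1.5y) = (1/(9223/10000) − 1)/(3/2) = 518/9223 ≈ 5.6164%

step 1 [0.5y] swap r/2=107/9893: DF=(1 − 107/9893·(0))/(1+107/9893) = 9893/10000 ≈ 0.989300
step 2 [1y] zero: DF = P = 97/100 ≈ 0.970000
step 3 [1.5y] zero: DF = P = 9223/10000 ≈ 0.922300
step 4 [2y] zero: DF = P = 2257/2500 ≈ 0.902800
step 5 [2.5y] swap r/2=89/3898: DF=(1 − 89/3898·(0.989300+0.970000+0.922300+0.902800))/(1+89/3898) = 2233/2500 ≈ 0.893200
step 6 [3y] zero: DF = P = 1069/1250 ≈ 0.855200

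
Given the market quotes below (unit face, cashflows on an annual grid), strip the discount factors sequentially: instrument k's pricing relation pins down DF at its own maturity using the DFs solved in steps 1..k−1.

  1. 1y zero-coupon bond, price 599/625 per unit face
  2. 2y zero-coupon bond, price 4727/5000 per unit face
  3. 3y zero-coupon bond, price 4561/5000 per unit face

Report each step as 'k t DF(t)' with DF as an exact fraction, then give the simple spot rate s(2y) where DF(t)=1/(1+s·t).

step 1 [1y] zero: DF = P = 599/625 ≈ 0.958400
step 2 [2y] zero: DF = P = 4727/5000 ≈ 0.945400
step 3 [3y] zero: DF = P = 4561/5000 ≈ 0.912200

1 1 599/625
2 2 4727/5000
3 3 4561/5000
s(2y) = (1/(4727/5000) − 1)/(2) = 273/9454 ≈ 2.8877%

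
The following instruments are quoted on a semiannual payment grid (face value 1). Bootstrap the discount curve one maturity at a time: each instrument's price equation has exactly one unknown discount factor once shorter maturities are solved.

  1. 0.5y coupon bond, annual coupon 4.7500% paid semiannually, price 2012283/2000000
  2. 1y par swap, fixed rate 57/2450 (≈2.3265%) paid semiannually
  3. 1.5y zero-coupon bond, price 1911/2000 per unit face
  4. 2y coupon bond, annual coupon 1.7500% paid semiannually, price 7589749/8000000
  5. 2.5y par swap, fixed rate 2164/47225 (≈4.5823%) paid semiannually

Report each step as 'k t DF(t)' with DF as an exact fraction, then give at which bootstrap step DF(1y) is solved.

1 1/2 2457/2500
2 1 2443/2500
3 3/2 1911/2000
4 2 572/625
5 5/2 4459/5000
DF(1y) is solved at step 2

step 1 [0.5y] bond c/2=19/800: DF=(2012283/2000000 − 19/800·(0))/(1+19/800) = 2457/2500 ≈ 0.982800
step 2 [1y] swap r/2=57/4900: DF=(1 − 57/4900·(0.982800))/(1+57/4900) = 2443/2500 ≈ 0.977200
step 3 [1.5y] zero: DF = P = 1911/2000 ≈ 0.955500
step 4 [2y] bond c/2=7/800: DF=(7589749/8000000 − 7/800·(0.982800+0.977200+0.955500))/(1+7/800) = 572/625 ≈ 0.915200
step 5 [2.5y] swap r/2=1082/47225: DF=(1 − 1082/47225·(0.982800+0.977200+0.955500+0.915200))/(1+1082/47225) = 4459/5000 ≈ 0.891800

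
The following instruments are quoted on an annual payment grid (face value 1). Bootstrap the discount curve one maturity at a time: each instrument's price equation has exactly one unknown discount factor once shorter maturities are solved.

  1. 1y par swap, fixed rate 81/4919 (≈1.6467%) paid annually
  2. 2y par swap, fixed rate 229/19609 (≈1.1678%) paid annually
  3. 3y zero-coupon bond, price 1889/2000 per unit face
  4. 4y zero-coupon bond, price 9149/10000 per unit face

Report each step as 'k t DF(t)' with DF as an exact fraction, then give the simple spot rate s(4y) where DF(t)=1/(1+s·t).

step 1 [1y] swap r/1=81/4919: DF=(1 − 81/4919·(0))/(1+81/4919) = 4919/5000 ≈ 0.983800
step 2 [2y] swap r/1=229/19609: DF=(1 − 229/19609·(0.983800))/(1+229/19609) = 9771/10000 ≈ 0.977100
step 3 [3y] zero: DF = P = 1889/2000 ≈ 0.944500
step 4 [4y] zero: DF = P = 9149/10000 ≈ 0.914900

1 1 4919/5000
2 2 9771/10000
3 3 1889/2000
4 4 9149/10000
s(4y) = (1/(9149/10000) − 1)/(4) = 851/36596 ≈ 2.3254%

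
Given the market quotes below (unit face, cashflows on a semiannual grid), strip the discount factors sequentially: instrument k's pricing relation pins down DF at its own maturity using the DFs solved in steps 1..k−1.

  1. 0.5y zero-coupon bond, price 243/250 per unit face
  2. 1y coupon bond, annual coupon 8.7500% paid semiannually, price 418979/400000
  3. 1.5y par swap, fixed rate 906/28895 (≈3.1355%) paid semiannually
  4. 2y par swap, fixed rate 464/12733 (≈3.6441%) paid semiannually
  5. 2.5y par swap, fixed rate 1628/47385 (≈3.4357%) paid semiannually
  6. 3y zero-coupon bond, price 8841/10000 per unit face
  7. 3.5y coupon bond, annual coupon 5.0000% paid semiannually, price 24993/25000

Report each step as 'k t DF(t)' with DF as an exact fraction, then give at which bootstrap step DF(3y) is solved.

1 1/2 243/250
2 1 2407/2500
3 3/2 9547/10000
4 2 1163/1250
5 5/2 4593/5000
6 3 8841/10000
7 7/2 4191/5000
DF(3y) is solved at step 6

step 1 [0.5y] zero: DF = P = 243/250 ≈ 0.972000
step 2 [1y] bond c/2=7/160: DF=(418979/400000 − 7/160·(0.972000))/(1+7/160) = 2407/2500 ≈ 0.962800
step 3 [1.5y] swap r/2=453/28895: DF=(1 − 453/28895·(0.972000+0.962800))/(1+453/28895) = 9547/10000 ≈ 0.954700
step 4 [2y] swap r/2=232/12733: DF=(1 − 232/12733·(0.972000+0.962800+0.954700))/(1+232/12733) = 1163/1250 ≈ 0.930400
step 5 [2.5y] swap r/2=814/47385: DF=(1 − 814/47385·(0.972000+0.962800+0.954700+0.930400))/(1+814/47385) = 4593/5000 ≈ 0.918600
step 6 [3y] zero: DF = P = 8841/10000 ≈ 0.884100
step 7 [3.5y] bond c/2=1/40: DF=(24993/25000 − 1/40·(0.972000+0.962800+0.954700+0.930400+0.918600+0.884100))/(1+1/40) = 4191/5000 ≈ 0.838200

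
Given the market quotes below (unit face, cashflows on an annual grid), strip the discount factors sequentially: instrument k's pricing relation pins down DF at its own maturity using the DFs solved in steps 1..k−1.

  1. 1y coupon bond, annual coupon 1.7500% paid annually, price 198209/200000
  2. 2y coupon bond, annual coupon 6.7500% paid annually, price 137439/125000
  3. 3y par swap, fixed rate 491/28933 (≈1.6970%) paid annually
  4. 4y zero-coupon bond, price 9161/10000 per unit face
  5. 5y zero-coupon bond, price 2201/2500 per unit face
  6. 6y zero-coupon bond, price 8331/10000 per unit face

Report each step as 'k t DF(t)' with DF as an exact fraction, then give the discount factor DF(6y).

step 1 [1y] bond c/1=7/400: DF=(198209/200000 − 7/400·(0))/(1+7/400) = 487/500 ≈ 0.974000
step 2 [2y] bond c/1=27/400: DF=(137439/125000 − 27/400·(0.974000))/(1+27/400) = 2421/2500 ≈ 0.968400
step 3 [3y] swap r/1=491/28933: DF=(1 − 491/28933·(0.974000+0.968400))/(1+491/28933) = 9509/10000 ≈ 0.950900
step 4 [4y] zero: DF = P = 9161/10000 ≈ 0.916100
step 5 [5y] zero: DF = P = 2201/2500 ≈ 0.880400
step 6 [6y] zero: DF = P = 8331/10000 ≈ 0.833100

1 1 487/500
2 2 2421/2500
3 3 9509/10000
4 4 9161/10000
5 5 2201/2500
6 6 8331/10000
DF(6y) = 8331/10000 ≈ 0.833100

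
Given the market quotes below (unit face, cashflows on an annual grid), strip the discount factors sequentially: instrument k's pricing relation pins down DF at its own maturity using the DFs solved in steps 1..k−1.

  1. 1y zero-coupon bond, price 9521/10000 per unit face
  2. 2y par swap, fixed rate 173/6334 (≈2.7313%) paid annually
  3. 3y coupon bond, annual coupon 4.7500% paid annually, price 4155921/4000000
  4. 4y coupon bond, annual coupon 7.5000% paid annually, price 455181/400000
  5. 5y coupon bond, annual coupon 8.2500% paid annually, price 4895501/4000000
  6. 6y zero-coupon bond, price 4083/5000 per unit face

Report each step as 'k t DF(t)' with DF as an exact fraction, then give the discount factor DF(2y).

step 1 [1y] zero: DF = P = 9521/10000 ≈ 0.952100
step 2 [2y] swap r/1=173/6334: DF=(1 − 173/6334·(0.952100))/(1+173/6334) = 9481/10000 ≈ 0.948100
step 3 [3y] bond c/1=19/400: DF=(4155921/4000000 − 19/400·(0.952100+0.948100))/(1+19/400) = 9057/10000 ≈ 0.905700
step 4 [4y] bond c/1=3/40: DF=(455181/400000 − 3/40·(0.952100+0.948100+0.905700))/(1+3/40) = 2157/2500 ≈ 0.862800
step 5 [5y] bond c/1=33/400: DF=(4895501/4000000 − 33/400·(0.952100+0.948100+0.905700+0.862800))/(1+33/400) = 851/1000 ≈ 0.851000
step 6 [6y] zero: DF = P = 4083/5000 ≈ 0.816600

1 1 9521/10000
2 2 9481/10000
3 3 9057/10000
4 4 2157/2500
5 5 851/1000
6 6 4083/5000
DF(2y) = 9481/10000 ≈ 0.948100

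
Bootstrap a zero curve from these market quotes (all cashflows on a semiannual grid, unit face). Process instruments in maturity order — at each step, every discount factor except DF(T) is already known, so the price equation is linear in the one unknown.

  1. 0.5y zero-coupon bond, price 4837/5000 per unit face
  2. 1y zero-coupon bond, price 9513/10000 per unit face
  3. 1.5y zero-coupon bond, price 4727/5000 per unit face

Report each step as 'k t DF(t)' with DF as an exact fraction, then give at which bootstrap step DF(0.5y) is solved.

1 1/2 4837/5000
2 1 9513/10000
3 3/2 4727/5000
DF(0.5y) is solved at step 1

step 1 [0.5y] zero: DF = P = 4837/5000 ≈ 0.967400
step 2 [1y] zero: DF = P = 9513/10000 ≈ 0.951300
step 3 [1.5y] zero: DF = P = 4727/5000 ≈ 0.945400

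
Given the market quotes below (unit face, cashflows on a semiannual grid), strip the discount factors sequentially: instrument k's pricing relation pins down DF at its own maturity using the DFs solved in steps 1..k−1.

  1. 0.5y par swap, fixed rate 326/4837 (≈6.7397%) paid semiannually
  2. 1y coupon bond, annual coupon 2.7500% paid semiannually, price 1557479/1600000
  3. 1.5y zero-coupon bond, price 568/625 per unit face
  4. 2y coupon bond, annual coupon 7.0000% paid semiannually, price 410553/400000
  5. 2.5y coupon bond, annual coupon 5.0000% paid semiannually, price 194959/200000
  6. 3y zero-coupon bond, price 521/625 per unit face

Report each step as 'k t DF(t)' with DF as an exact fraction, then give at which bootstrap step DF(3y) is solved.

step 1 [0.5y] swap r/2=163/4837: DF=(1 − 163/4837·(0))/(1+163/4837) = 4837/5000 ≈ 0.967400
step 2 [1y] bond c/2=11/800: DF=(1557479/1600000 − 11/800·(0.967400))/(1+11/800) = 9471/10000 ≈ 0.947100
step 3 [1.5y] zero: DF = P = 568/625 ≈ 0.908800
step 4 [2y] bond c/2=7/200: DF=(410553/400000 − 7/200·(0.967400+0.947100+0.908800))/(1+7/200) = 4481/5000 ≈ 0.896200
step 5 [2.5y] bond c/2=1/40: DF=(194959/200000 − 1/40·(0.967400+0.947100+0.908800+0.896200))/(1+1/40) = 8603/10000 ≈ 0.860300
step 6 [3y] zero: DF = P = 521/625 ≈ 0.833600

1 1/2 4837/5000
2 1 9471/10000
3 3/2 568/625
4 2 4481/5000
5 5/2 8603/10000
6 3 521/625
DF(3y) is solved at step 6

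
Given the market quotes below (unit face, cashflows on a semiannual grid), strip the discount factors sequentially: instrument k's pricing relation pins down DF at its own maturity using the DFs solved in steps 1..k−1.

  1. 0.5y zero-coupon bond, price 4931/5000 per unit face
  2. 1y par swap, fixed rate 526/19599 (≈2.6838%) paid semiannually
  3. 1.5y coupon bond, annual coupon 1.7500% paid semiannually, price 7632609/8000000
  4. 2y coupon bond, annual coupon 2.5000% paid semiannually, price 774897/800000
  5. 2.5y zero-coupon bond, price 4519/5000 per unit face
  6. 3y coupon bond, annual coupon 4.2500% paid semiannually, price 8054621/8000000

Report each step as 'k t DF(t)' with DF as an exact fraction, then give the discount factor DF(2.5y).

step 1 [0.5y] zero: DF = P = 4931/5000 ≈ 0.986200
step 2 [1y] swap r/2=263/19599: DF=(1 − 263/19599·(0.986200))/(1+263/19599) = 9737/10000 ≈ 0.973700
step 3 [1.5y] bond c/2=7/800: DF=(7632609/8000000 − 7/800·(0.986200+0.973700))/(1+7/800) = 1161/1250 ≈ 0.928800
step 4 [2y] bond c/2=1/80: DF=(774897/800000 − 1/80·(0.986200+0.973700+0.928800))/(1+1/80) = 921/1000 ≈ 0.921000
step 5 [2.5y] zero: DF = P = 4519/5000 ≈ 0.903800
step 6 [3y] bond c/2=17/800: DF=(8054621/8000000 − 17/800·(0.986200+0.973700+0.928800+0.921000+0.903800))/(1+17/800) = 4439/5000 ≈ 0.887800

1 1/2 4931/5000
2 1 9737/10000
3 3/2 1161/1250
4 2 921/1000
5 5/2 4519/5000
6 3 4439/5000
DF(2.5y) = 4519/5000 ≈ 0.903800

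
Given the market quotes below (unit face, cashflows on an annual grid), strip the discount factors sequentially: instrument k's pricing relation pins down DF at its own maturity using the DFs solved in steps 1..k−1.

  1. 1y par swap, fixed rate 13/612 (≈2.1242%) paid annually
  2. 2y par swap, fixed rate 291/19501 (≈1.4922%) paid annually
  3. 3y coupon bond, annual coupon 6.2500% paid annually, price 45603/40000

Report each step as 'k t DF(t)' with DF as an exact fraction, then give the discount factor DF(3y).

step 1 [1y] swap r/1=13/612: DF=(1 − 13/612·(0))/(1+13/612) = 612/625 ≈ 0.979200
step 2 [2y] swap r/1=291/19501: DF=(1 − 291/19501·(0.979200))/(1+291/19501) = 9709/10000 ≈ 0.970900
step 3 [3y] bond c/1=1/16: DF=(45603/40000 − 1/16·(0.979200+0.970900))/(1+1/16) = 9583/10000 ≈ 0.958300

1 1 612/625
2 2 9709/10000
3 3 9583/10000
DF(3y) = 9583/10000 ≈ 0.958300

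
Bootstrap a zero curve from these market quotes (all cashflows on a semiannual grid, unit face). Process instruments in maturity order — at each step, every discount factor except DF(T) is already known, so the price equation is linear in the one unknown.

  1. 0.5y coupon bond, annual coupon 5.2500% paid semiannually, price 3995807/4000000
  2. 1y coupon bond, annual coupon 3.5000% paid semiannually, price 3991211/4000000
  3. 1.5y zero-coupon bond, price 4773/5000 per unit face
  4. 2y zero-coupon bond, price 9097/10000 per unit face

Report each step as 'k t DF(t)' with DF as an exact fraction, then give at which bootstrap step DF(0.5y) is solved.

1 1/2 4867/5000
2 1 9639/10000
3 3/2 4773/5000
4 2 9097/10000
DF(0.5y) is solved at step 1

step 1 [0.5y] bond c/2=21/800: DF=(3995807/4000000 − 21/800·(0))/(1+21/800) = 4867/5000 ≈ 0.973400
step 2 [1y] bond c/2=7/400: DF=(3991211/4000000 − 7/400·(0.973400))/(1+7/400) = 9639/10000 ≈ 0.963900
step 3 [1.5y] zero: DF = P = 4773/5000 ≈ 0.954600
step 4 [2y] zero: DF = P = 9097/10000 ≈ 0.909700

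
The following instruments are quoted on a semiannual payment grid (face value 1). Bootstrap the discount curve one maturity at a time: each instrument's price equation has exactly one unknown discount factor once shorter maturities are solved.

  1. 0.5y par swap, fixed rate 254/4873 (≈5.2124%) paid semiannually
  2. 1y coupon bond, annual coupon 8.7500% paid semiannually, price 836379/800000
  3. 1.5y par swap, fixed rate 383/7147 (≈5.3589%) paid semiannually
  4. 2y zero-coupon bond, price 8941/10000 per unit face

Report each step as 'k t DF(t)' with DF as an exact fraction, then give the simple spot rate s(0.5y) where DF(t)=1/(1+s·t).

step 1 [0.5y] swap r/2=127/4873: DF=(1 − 127/4873·(0))/(1+127/4873) = 4873/5000 ≈ 0.974600
step 2 [1y] bond c/2=7/160: DF=(836379/800000 − 7/160·(0.974600))/(1+7/160) = 1201/1250 ≈ 0.960800
step 3 [1.5y] swap r/2=383/14294: DF=(1 − 383/14294·(0.974600+0.960800))/(1+383/14294) = 4617/5000 ≈ 0.923400
step 4 [2y] zero: DF = P = 8941/10000 ≈ 0.894100

1 1/2 4873/5000
2 1 1201/1250
3 3/2 4617/5000
4 2 8941/10000
s(0.5y) = (1/(4873/5000) − 1)/(1/2) = 254/4873 ≈ 5.2124%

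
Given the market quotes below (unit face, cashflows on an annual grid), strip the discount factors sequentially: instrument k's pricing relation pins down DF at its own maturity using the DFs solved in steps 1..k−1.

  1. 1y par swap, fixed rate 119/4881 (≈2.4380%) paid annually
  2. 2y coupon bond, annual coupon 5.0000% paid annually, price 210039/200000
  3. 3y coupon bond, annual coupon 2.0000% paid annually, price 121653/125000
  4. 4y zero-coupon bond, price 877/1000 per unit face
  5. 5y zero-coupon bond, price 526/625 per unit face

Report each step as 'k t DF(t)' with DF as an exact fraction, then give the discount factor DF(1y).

step 1 [1y] swap r/1=119/4881: DF=(1 − 119/4881·(0))/(1+119/4881) = 4881/5000 ≈ 0.976200
step 2 [2y] bond c/1=1/20: DF=(210039/200000 − 1/20·(0.976200))/(1+1/20) = 9537/10000 ≈ 0.953700
step 3 [3y] bond c/1=1/50: DF=(121653/125000 − 1/50·(0.976200+0.953700))/(1+1/50) = 9163/10000 ≈ 0.916300
step 4 [4y] zero: DF = P = 877/1000 ≈ 0.877000
step 5 [5y] zero: DF = P = 526/625 ≈ 0.841600

1 1 4881/5000
2 2 9537/10000
3 3 9163/10000
4 4 877/1000
5 5 526/625
DF(1y) = 4881/5000 ≈ 0.976200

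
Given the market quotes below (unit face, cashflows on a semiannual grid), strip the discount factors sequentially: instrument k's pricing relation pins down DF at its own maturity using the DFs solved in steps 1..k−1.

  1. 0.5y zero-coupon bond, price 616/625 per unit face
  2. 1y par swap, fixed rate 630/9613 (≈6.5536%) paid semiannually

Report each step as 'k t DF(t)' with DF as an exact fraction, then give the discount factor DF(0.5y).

1 1/2 616/625
2 1 937/1000
DF(0.5y) = 616/625 ≈ 0.985600

step 1 [0.5y] zero: DF = P = 616/625 ≈ 0.985600
step 2 [1y] swap r/2=315/9613: DF=(1 − 315/9613·(0.985600))/(1+315/9613) = 937/1000 ≈ 0.937000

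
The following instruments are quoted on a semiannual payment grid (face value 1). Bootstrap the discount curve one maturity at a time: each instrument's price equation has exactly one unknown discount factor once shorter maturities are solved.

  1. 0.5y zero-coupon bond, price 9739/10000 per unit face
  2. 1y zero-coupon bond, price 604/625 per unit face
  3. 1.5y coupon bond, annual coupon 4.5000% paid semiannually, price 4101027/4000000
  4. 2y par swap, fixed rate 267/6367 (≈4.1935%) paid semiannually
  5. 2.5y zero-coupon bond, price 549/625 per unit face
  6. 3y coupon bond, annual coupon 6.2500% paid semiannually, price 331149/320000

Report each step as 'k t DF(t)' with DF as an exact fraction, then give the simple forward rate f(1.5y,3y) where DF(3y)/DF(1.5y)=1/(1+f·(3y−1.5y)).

1 1/2 9739/10000
2 1 604/625
3 3/2 24/25
4 2 9199/10000
5 5/2 549/625
6 3 8611/10000
f(1.5y,3y) = ((24/25)/(8611/10000) − 1)/(3/2) = 1978/25833 ≈ 7.6569%

step 1 [0.5y] zero: DF = P = 9739/10000 ≈ 0.973900
step 2 [1y] zero: DF = P = 604/625 ≈ 0.966400
step 3 [1.5y] bond c/2=9/400: DF=(4101027/4000000 − 9/400·(0.973900+0.966400))/(1+9/400) = 24/25 ≈ 0.960000
step 4 [2y] swap r/2=267/12734: DF=(1 − 267/12734·(0.973900+0.966400+0.960000))/(1+267/12734) = 9199/10000 ≈ 0.919900
step 5 [2.5y] zero: DF = P = 549/625 ≈ 0.878400
step 6 [3y] bond c/2=1/32: DF=(331149/320000 − 1/32·(0.973900+0.966400+0.960000+0.919900+0.878400))/(1+1/32) = 8611/10000 ≈ 0.861100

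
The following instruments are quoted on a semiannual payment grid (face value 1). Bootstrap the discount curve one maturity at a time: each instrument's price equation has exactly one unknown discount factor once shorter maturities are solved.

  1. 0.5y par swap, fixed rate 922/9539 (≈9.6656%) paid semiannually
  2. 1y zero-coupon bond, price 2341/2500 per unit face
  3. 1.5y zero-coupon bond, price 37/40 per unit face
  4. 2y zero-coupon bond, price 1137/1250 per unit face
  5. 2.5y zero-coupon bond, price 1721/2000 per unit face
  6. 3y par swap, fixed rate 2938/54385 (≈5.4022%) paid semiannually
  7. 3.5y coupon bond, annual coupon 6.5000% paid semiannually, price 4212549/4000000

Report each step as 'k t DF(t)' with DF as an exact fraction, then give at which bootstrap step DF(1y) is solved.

step 1 [0.5y] swap r/2=461/9539: DF=(1 − 461/9539·(0))/(1+461/9539) = 9539/10000 ≈ 0.953900
step 2 [1y] zero: DF = P = 2341/2500 ≈ 0.936400
step 3 [1.5y] zero: DF = P = 37/40 ≈ 0.925000
step 4 [2y] zero: DF = P = 1137/1250 ≈ 0.909600
step 5 [2.5y] zero: DF = P = 1721/2000 ≈ 0.860500
step 6 [3y] swap r/2=1469/54385: DF=(1 − 1469/54385·(0.953900+0.936400+0.925000+0.909600+0.860500))/(1+1469/54385) = 8531/10000 ≈ 0.853100
step 7 [3.5y] bond c/2=13/400: DF=(4212549/4000000 − 13/400·(0.953900+0.936400+0.925000+0.909600+0.860500+0.853100))/(1+13/400) = 1061/1250 ≈ 0.848800

1 1/2 9539/10000
2 1 2341/2500
3 3/2 37/40
4 2 1137/1250
5 5/2 1721/2000
6 3 8531/10000
7 7/2 1061/1250
DF(1y) is solved at step 2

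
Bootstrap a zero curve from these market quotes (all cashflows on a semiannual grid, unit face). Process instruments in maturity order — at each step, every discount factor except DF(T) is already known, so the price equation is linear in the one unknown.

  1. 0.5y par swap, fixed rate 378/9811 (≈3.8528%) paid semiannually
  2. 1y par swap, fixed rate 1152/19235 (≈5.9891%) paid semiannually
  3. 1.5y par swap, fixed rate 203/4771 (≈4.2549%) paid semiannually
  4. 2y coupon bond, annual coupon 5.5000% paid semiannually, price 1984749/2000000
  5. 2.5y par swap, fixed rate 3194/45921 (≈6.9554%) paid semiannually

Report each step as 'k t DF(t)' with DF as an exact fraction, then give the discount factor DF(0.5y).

1 1/2 9811/10000
2 1 589/625
3 3/2 9391/10000
4 2 2223/2500
5 5/2 8403/10000
DF(0.5y) = 9811/10000 ≈ 0.981100

step 1 [0.5y] swap r/2=189/9811: DF=(1 − 189/9811·(0))/(1+189/9811) = 9811/10000 ≈ 0.981100
step 2 [1y] swap r/2=576/19235: DF=(1 − 576/19235·(0.981100))/(1+576/19235) = 589/625 ≈ 0.942400
step 3 [1.5y] swap r/2=203/9542: DF=(1 − 203/9542·(0.981100+0.942400))/(1+203/9542) = 9391/10000 ≈ 0.939100
step 4 [2y] bond c/2=11/400: DF=(1984749/2000000 − 11/400·(0.981100+0.942400+0.939100))/(1+11/400) = 2223/2500 ≈ 0.889200
step 5 [2.5y] swap r/2=1597/45921: DF=(1 − 1597/45921·(0.981100+0.942400+0.939100+0.889200))/(1+1597/45921) = 8403/10000 ≈ 0.840300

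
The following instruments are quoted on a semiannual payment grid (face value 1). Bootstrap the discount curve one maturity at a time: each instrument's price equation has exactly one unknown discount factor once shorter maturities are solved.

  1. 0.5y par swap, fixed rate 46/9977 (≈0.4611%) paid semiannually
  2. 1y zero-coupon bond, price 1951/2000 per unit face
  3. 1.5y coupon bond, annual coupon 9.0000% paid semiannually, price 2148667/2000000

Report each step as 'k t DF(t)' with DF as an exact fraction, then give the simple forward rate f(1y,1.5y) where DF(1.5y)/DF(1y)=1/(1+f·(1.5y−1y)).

1 1/2 9977/10000
2 1 1951/2000
3 3/2 9431/10000
f(1y,1.5y) = ((1951/2000)/(9431/10000) − 1)/(1/2) = 648/9431 ≈ 6.8710%

step 1 [0.5y] swap r/2=23/9977: DF=(1 − 23/9977·(0))/(1+23/9977) = 9977/10000 ≈ 0.997700
step 2 [1y] zero: DF = P = 1951/2000 ≈ 0.975500
step 3 [1.5y] bond c/2=9/200: DF=(2148667/2000000 − 9/200·(0.997700+0.975500))/(1+9/200) = 9431/10000 ≈ 0.943100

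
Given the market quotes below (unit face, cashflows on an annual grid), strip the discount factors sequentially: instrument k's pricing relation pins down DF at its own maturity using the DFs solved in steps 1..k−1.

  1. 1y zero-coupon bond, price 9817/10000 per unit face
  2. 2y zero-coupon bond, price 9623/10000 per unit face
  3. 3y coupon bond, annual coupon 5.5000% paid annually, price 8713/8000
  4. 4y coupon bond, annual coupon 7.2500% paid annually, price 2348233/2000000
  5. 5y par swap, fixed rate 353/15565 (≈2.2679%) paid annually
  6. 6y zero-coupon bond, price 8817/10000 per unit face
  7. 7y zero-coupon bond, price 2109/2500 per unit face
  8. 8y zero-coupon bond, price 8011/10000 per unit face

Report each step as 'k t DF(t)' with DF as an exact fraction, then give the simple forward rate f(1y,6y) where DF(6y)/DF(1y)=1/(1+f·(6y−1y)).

1 1 9817/10000
2 2 9623/10000
3 3 931/1000
4 4 2251/2500
5 5 8941/10000
6 6 8817/10000
7 7 2109/2500
8 8 8011/10000
f(1y,6y) = ((9817/10000)/(8817/10000) − 1)/(5) = 200/8817 ≈ 2.2683%

step 1 [1y] zero: DF = P = 9817/10000 ≈ 0.981700
step 2 [2y] zero: DF = P = 9623/10000 ≈ 0.962300
step 3 [3y] bond c/1=11/200: DF=(8713/8000 − 11/200·(0.981700+0.962300))/(1+11/200) = 931/1000 ≈ 0.931000
step 4 [4y] bond c/1=29/400: DF=(2348233/2000000 − 29/400·(0.981700+0.962300+0.931000))/(1+29/400) = 2251/2500 ≈ 0.900400
step 5 [5y] swap r/1=353/15565: DF=(1 − 353/15565·(0.981700+0.962300+0.931000+0.900400))/(1+353/15565) = 8941/10000 ≈ 0.894100
step 6 [6y] zero: DF = P = 8817/10000 ≈ 0.881700
step 7 [7y] zero: DF = P = 2109/2500 ≈ 0.843600
step 8 [8y] zero: DF = P = 8011/10000 ≈ 0.801100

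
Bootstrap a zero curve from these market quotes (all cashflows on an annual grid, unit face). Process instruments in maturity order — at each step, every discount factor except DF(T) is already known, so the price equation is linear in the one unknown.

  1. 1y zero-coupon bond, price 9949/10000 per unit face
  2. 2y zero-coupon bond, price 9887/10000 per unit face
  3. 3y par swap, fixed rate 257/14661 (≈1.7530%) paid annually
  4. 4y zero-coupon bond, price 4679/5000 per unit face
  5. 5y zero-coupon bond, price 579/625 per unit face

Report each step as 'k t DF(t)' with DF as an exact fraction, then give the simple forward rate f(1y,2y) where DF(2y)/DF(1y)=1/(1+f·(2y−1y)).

step 1 [1y] zero: DF = P = 9949/10000 ≈ 0.994900
step 2 [2y] zero: DF = P = 9887/10000 ≈ 0.988700
step 3 [3y] swap r/1=257/14661: DF=(1 − 257/14661·(0.994900+0.988700))/(1+257/14661) = 4743/5000 ≈ 0.948600
step 4 [4y] zero: DF = P = 4679/5000 ≈ 0.935800
step 5 [5y] zero: DF = P = 579/625 ≈ 0.926400

1 1 9949/10000
2 2 9887/10000
3 3 4743/5000
4 4 4679/5000
5 5 579/625
f(1y,2y) = ((9949/10000)/(9887/10000) − 1)/(1) = 62/9887 ≈ 0.6271%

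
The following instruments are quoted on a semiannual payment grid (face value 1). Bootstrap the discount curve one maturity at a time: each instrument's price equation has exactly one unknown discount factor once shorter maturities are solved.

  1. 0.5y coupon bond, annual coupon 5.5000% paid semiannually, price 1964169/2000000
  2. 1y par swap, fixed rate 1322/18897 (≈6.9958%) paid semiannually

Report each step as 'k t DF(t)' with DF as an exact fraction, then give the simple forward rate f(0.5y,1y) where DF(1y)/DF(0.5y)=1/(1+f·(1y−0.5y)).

step 1 [0.5y] bond c/2=11/400: DF=(1964169/2000000 − 11/400·(0))/(1+11/400) = 4779/5000 ≈ 0.955800
step 2 [1y] swap r/2=661/18897: DF=(1 − 661/18897·(0.955800))/(1+661/18897) = 9339/10000 ≈ 0.933900

1 1/2 4779/5000
2 1 9339/10000
f(0.5y,1y) = ((4779/5000)/(9339/10000) − 1)/(1/2) = 146/3113 ≈ 4.6900%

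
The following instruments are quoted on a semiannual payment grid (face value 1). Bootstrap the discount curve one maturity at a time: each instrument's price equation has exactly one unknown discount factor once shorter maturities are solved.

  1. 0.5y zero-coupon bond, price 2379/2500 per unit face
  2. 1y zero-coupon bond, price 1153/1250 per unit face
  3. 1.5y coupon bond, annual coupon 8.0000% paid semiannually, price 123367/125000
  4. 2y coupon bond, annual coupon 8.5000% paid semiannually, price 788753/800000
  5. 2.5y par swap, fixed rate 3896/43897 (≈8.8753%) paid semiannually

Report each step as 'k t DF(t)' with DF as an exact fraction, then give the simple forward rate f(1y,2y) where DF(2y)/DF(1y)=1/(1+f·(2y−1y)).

step 1 [0.5y] zero: DF = P = 2379/2500 ≈ 0.951600
step 2 [1y] zero: DF = P = 1153/1250 ≈ 0.922400
step 3 [1.5y] bond c/2=1/25: DF=(123367/125000 − 1/25·(0.951600+0.922400))/(1+1/25) = 8769/10000 ≈ 0.876900
step 4 [2y] bond c/2=17/400: DF=(788753/800000 − 17/400·(0.951600+0.922400+0.876900))/(1+17/400) = 521/625 ≈ 0.833600
step 5 [2.5y] swap r/2=1948/43897: DF=(1 − 1948/43897·(0.951600+0.922400+0.876900+0.833600))/(1+1948/43897) = 2013/2500 ≈ 0.805200

1 1/2 2379/2500
2 1 1153/1250
3 3/2 8769/10000
4 2 521/625
5 5/2 2013/2500
f(1y,2y) = ((1153/1250)/(521/625) − 1)/(1) = 111/1042 ≈ 10.6526%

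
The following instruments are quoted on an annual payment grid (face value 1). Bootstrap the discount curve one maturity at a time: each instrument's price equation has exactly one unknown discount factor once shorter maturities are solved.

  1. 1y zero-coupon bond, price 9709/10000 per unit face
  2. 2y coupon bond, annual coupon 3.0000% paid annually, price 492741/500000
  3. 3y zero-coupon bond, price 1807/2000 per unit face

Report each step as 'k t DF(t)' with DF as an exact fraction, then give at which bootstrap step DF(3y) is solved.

1 1 9709/10000
2 2 1857/2000
3 3 1807/2000
DF(3y) is solved at step 3

step 1 [1y] zero: DF = P = 9709/10000 ≈ 0.970900
step 2 [2y] bond c/1=3/100: DF=(492741/500000 − 3/100·(0.970900))/(1+3/100) = 1857/2000 ≈ 0.928500
step 3 [3y] zero: DF = P = 1807/2000 ≈ 0.903500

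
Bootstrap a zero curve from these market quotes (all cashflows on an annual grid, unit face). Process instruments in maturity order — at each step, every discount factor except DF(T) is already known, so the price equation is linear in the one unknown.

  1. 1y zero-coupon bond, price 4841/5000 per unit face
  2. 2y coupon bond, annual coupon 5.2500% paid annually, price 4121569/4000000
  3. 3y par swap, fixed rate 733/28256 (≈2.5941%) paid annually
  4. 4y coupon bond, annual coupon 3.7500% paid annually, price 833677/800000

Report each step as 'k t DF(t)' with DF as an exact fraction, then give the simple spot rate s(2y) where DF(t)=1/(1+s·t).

1 1 4841/5000
2 2 9307/10000
3 3 9267/10000
4 4 9023/10000
s(2y) = (1/(9307/10000) − 1)/(2) = 693/18614 ≈ 3.7230%

step 1 [1y] zero: DF = P = 4841/5000 ≈ 0.968200
step 2 [2y] bond c/1=21/400: DF=(4121569/4000000 − 21/400·(0.968200))/(1+21/400) = 9307/10000 ≈ 0.930700
step 3 [3y] swap r/1=733/28256: DF=(1 − 733/28256·(0.968200+0.930700))/(1+733/28256) = 9267/10000 ≈ 0.926700
step 4 [4y] bond c/1=3/80: DF=(833677/800000 − 3/80·(0.968200+0.930700+0.926700))/(1+3/80) = 9023/10000 ≈ 0.902300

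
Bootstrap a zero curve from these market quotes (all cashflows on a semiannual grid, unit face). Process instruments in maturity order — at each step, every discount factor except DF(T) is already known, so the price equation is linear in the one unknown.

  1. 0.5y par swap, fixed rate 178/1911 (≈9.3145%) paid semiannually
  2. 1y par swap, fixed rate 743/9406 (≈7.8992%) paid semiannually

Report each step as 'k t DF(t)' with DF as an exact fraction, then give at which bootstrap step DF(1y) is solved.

1 1/2 1911/2000
2 1 9257/10000
DF(1y) is solved at step 2

step 1 [0.5y] swap r/2=89/1911: DF=(1 − 89/1911·(0))/(1+89/1911) = 1911/2000 ≈ 0.955500
step 2 [1y] swap r/2=743/18812: DF=(1 − 743/18812·(0.955500))/(1+743/18812) = 9257/10000 ≈ 0.925700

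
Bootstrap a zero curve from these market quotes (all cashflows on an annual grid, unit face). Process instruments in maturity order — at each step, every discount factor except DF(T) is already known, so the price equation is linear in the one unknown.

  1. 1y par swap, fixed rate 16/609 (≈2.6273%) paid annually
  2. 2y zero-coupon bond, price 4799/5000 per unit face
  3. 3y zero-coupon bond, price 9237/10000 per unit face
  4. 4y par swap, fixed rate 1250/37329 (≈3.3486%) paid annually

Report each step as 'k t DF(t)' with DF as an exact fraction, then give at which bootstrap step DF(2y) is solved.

step 1 [1y] swap r/1=16/609: DF=(1 − 16/609·(0))/(1+16/609) = 609/625 ≈ 0.974400
step 2 [2y] zero: DF = P = 4799/5000 ≈ 0.959800
step 3 [3y] zero: DF = P = 9237/10000 ≈ 0.923700
step 4 [4y] swap r/1=1250/37329: DF=(1 − 1250/37329·(0.974400+0.959800+0.923700))/(1+1250/37329) = 7/8 ≈ 0.875000

1 1 609/625
2 2 4799/5000
3 3 9237/10000
4 4 7/8
DF(2y) is solved at step 2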